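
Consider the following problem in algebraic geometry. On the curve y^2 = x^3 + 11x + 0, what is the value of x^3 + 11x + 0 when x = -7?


Compute x^3 + 11x + 0 at x = -7:
x^3 = (-7)^3 = -343
11*x = 11*(-7) = -77
Sum: -343 - 77 + 0 = -420

-420


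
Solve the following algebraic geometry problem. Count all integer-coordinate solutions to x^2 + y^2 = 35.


Systematically check integer values of x where x^2 <= 35.
For each valid x, check if 35 - x^2 is a perfect square.
Total integer solutions found: 0

0


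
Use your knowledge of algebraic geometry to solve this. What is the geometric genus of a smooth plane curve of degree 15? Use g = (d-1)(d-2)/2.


Using the genus formula for smooth plane curves:
g = (d-1)(d-2)/2
g = (15-1)(15-2)/2
g = 14*13/2
g = 182/2 = 91

91


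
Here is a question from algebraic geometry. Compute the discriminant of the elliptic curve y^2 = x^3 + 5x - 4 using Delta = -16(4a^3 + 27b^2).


Compute each component:
4a^3 = 4*5^3 = 4*125 = 500
27b^2 = 27*(-4)^2 = 27*16 = 432
4a^3 + 27b^2 = 500 + 432 = 932
Delta = -16*932 = -14912

-14912


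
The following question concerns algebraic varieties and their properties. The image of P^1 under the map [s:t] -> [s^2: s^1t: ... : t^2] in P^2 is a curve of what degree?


The rational normal curve in P^2 is the image of P^1 under the 2-uple Veronese.
A general hyperplane in P^2 pulls back to a degree-2 form on P^1, which has 2 zeros,
so the curve meets a general hyperplane in 2 points. Degree = 2.

2


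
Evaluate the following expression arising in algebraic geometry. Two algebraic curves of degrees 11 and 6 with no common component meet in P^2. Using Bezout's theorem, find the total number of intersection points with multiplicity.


Bezout's theorem states the intersection count equals the product of degrees.
Intersection count = 11 * 6 = 66

66


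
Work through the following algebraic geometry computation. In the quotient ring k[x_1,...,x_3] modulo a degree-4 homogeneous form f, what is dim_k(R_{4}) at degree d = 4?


For R = k[x_1,...,x_n]/(f) with f homogeneous of degree e:
The Hilbert series is (1 - t^e)/(1 - t)^n.
So h(d) = C(d+n-1, n-1) - C(d-e+n-1, n-1) for d >= e.
With n=3, e=4, d=4:
C(4+3-1, 3-1) = C(6, 2) = 15
C(4-4+3-1, 3-1) = C(2, 2) = 1
h(4) = 15 - 1 = 14

14


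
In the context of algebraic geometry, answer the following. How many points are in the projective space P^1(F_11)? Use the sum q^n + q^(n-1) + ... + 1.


P^1(F_11) has (q^(n+1) - 1)/(q - 1) points.
= 11^1 + 11^0
= 11 + 1
= 12

12


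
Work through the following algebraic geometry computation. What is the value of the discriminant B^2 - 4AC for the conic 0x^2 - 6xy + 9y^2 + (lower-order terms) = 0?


The discriminant of a conic Ax^2 + Bxy + Cy^2 + ... = 0 is B^2 - 4AC.
B^2 = (-6)^2 = 36
4AC = 4*0*9 = 0
Discriminant = 36 + 0 = 36

36


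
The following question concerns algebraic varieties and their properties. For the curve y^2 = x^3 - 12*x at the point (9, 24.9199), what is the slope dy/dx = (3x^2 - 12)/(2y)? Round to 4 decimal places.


Using implicit differentiation of y^2 = x^3 - 12*x:
2y * dy/dx = 3x^2 - 12
dy/dx = (3x^2 - 12)/(2y)
Numerator: 3*9^2 - 12 = 231
Denominator: 2*24.9199 = 49.8398
dy/dx = 231/49.8398 = 4.6349

4.6349


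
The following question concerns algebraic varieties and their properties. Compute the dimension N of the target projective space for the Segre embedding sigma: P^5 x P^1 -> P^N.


The Segre embedding maps P^m x P^n into P^N via
all products of coordinates from each factor.
N = (m+1)(n+1) - 1
N = (5+1)(1+1) - 1
N = 6*2 - 1
N = 12 - 1 = 11

11


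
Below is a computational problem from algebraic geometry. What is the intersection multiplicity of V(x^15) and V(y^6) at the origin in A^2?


The intersection multiplicity of V(x^a) and V(y^b) at the origin is:
I(O; V(x^15), V(y^6)) = dim_k(k[x,y]/(x^15, y^6))
A basis for k[x,y]/(x^15, y^6) is the set of monomials x^i * y^j
where 0 <= i < 15 and 0 <= j < 6.
The number of such monomials is 15 * 6 = 90

90


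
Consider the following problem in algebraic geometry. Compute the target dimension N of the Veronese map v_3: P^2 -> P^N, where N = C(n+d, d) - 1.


The Veronese embedding v_d: P^n -> P^N maps each point to all
degree-d monomials in n+1 homogeneous coordinates.
N = C(n+d, d) - 1
N = C(2+3, 3) - 1
N = C(5, 3) - 1
C(5, 3) = 10
N = 10 - 1 = 9

9


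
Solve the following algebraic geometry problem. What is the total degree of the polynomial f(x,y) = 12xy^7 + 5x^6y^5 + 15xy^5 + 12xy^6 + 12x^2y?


Examine each term for its total degree (sum of exponents).
  Term '12xy^7' has total degree 1+7 = 8.
  Term '5x^6y^5' has total degree 6+5 = 11.
  Term '15xy^5' has total degree 1+5 = 6.
  Term '12xy^6' has total degree 1+6 = 7.
  Term '12x^2y' has total degree 2+1 = 3.
The maximum total degree among all terms is 11.

11


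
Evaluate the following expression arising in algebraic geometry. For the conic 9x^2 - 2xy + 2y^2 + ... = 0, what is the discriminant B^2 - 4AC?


The discriminant of a conic Ax^2 + Bxy + Cy^2 + ... = 0 is B^2 - 4AC.
B^2 = (-2)^2 = 4
4AC = 4*9*2 = 72
Discriminant = 4 - 72 = -68

-68


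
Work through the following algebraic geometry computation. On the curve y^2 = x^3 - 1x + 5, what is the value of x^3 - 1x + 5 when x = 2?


Compute x^3 - 1x + 5 at x = 2:
x^3 = 2^3 = 8
(-1)*x = (-1)*2 = -2
Sum: 8 - 2 + 5 = 11

11


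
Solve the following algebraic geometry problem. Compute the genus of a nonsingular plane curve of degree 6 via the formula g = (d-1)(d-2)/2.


Using the genus formula for smooth plane curves:
g = (d-1)(d-2)/2
g = (6-1)(6-2)/2
g = 5*4/2
g = 20/2 = 10

10


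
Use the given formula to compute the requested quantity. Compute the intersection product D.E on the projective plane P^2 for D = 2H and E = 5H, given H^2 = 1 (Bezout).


Using bilinearity of the intersection pairing on the projective plane P^2:
(aH).(bH) = ab * (H.H)
We have H^2 = 1 (Bezout).
D.E = (2H).(5H) = 2*5*1
= 10*1
= 10

10


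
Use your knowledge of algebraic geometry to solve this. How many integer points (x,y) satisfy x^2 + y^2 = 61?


Systematically check integer values of x where x^2 <= 61.
For each valid x, check if 61 - x^2 is a perfect square.
x=5: 61 - 25 = 36, sqrt = 6 (valid)
x=6: 61 - 36 = 25, sqrt = 5 (valid)
Total integer solutions found: 8

8


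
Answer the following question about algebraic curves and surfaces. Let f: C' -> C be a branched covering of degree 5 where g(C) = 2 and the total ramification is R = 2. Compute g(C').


Riemann-Hurwitz formula: 2g' - 2 = d(2g - 2) + R
Given: d = 5, g = 2, R = 2
2g' - 2 = 5*(2*2 - 2) + 2
2g' - 2 = 5*2 + 2
2g' - 2 = 10 + 2 = 12
2g' = 14
g' = 7

7


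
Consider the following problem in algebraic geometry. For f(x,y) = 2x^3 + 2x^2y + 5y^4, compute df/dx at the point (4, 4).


df/dx = 3*2*x^2 + 2*2*x^1*y
At (4,4): 3*2*4^2 + 2*2*4^1*4
= 96 + 64
= 160

160


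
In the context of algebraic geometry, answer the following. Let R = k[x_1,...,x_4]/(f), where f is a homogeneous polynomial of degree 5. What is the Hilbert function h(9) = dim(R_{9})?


For R = k[x_1,...,x_n]/(f) with f homogeneous of degree e:
The Hilbert series is (1 - t^e)/(1 - t)^n.
So h(d) = C(d+n-1, n-1) - C(d-e+n-1, n-1) for d >= e.
With n=4, e=5, d=9:
C(9+4-1, 4-1) = C(12, 3) = 220
C(9-5+4-1, 4-1) = C(7, 3) = 35
h(9) = 220 - 35 = 185

185


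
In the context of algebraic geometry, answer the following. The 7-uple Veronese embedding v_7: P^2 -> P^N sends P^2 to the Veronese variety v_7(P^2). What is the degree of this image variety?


The Veronese variety v_7(P^2) has degree d^r.
d^r = 7^2 = 49

49


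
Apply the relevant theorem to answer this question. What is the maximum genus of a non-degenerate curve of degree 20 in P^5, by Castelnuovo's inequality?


Castelnuovo's bound: write d - 1 = m(r-1) + epsilon with 0 <= epsilon < r-1.
d - 1 = 20 - 1 = 19
r - 1 = 5 - 1 = 4
19 = 4*4 + 3, so m = 4, epsilon = 3
pi(d, r) = m(m-1)(r-1)/2 + m*epsilon
= 4*3*4/2 + 4*3
= 48/2 + 12
= 24 + 12 = 36

36


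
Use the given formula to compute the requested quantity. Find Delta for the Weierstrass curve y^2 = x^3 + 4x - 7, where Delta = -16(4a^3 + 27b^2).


Compute each component:
4a^3 = 4*4^3 = 4*64 = 256
27b^2 = 27*(-7)^2 = 27*49 = 1323
4a^3 + 27b^2 = 256 + 1323 = 1579
Delta = -16*1579 = -25264

-25264


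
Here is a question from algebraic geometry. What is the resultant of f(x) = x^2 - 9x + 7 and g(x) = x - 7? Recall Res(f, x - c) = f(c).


For Res(f, x - c), we evaluate f at x = c.
f(7) = 7^2 - 9*7 + 7
= 49 - 63 + 7
= -14 + 7 = -7
Res(f, g) = -7

-7


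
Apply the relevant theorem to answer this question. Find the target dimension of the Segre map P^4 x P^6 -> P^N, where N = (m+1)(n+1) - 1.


The Segre embedding maps P^m x P^n into P^N via
all products of coordinates from each factor.
N = (m+1)(n+1) - 1
N = (4+1)(6+1) - 1
N = 5*7 - 1
N = 35 - 1 = 34

34


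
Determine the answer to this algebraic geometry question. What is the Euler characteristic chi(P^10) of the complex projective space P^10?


The complex projective space P^10 has one cell in each even real dimension 0, 2, ..., 20.
The cohomology groups are H^{2k}(P^10) = Z for k = 0,...,10, and 0 otherwise.
Euler characteristic = sum of Betti numbers = 1 per even-dimensional cohomology group.
chi(P^10) = 10 + 1 = 11

11


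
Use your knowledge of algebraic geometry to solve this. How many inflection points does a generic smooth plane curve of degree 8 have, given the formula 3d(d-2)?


For a general smooth plane curve C of degree d, the inflection points are
the intersection of C with its Hessian curve, which has degree 3(d-2).
By Bezout, the total intersection number is d * 3(d-2) = 8 * 18 = 144.
For a general curve every flex is ordinary, so each contributes
multiplicity 1 to C·Hess(C), and the number of distinct inflection
points is 3d(d-2).
Inflection points = 3*8*(8-2) = 3*8*6 = 144

144


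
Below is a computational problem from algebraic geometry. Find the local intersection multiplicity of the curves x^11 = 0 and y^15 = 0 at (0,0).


The intersection multiplicity of V(x^a) and V(y^b) at the origin is:
I(O; V(x^11), V(y^15)) = dim_k(k[x,y]/(x^11, y^15))
A basis for k[x,y]/(x^11, y^15) is the set of monomials x^i * y^j
where 0 <= i < 11 and 0 <= j < 15.
The number of such monomials is 11 * 15 = 165

165


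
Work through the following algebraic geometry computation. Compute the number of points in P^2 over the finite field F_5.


P^2(F_5) has (q^(n+1) - 1)/(q - 1) points.
= 5^2 + 5^1 + 5^0
= 25 + 5 + 1
= 31

31


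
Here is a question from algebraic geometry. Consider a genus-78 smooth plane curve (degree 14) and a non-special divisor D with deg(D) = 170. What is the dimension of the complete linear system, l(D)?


First, compute the genus of a smooth plane curve of degree 14:
g = (d-1)(d-2)/2 = (14-1)(14-2)/2 = 78
For a non-special divisor D (i.e., h^1(D) = 0), Riemann-Roch gives:
l(D) = deg(D) - g + 1
Since deg(D) = 170 >= 2g - 1 = 155, D is non-special.
l(D) = 170 - 78 + 1 = 93

93


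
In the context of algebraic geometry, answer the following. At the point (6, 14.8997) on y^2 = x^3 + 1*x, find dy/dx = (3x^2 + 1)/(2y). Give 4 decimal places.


Using implicit differentiation of y^2 = x^3 + 1*x:
2y * dy/dx = 3x^2 + 1
dy/dx = (3x^2 + 1)/(2y)
Numerator: 3*6^2 + 1 = 109
Denominator: 2*14.8997 = 29.7994
dy/dx = 109/29.7994 = 3.6578

3.6578


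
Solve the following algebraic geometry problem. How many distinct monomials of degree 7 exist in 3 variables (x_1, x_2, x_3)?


The number of degree-7 monomials in 3 variables is C(d+n-1, n-1).
= C(7+3-1, 3-1) = C(9, 2)
= 36

36


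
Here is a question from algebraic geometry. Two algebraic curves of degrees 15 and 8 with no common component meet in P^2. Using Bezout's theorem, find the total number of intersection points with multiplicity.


Bezout's theorem states the intersection count equals the product of degrees.
Intersection count = 15 * 8 = 120

120


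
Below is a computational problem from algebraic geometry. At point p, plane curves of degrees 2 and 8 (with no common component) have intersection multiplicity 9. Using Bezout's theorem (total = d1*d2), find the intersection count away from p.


By Bezout's theorem, the total intersection number is d1 * d2.
Total = 2 * 8 = 16
Intersection multiplicity at p = 9
Remaining intersections = 16 - 9 = 7

7


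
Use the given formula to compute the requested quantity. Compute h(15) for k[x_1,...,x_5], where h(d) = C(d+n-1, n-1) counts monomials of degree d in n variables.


The Hilbert function for the polynomial ring in 5 variables is:
h(d) = C(d+n-1, n-1)
h(15) = C(15+5-1, 5-1) = C(19, 4)
= 19! / (4! * 15!)
= 3876

3876


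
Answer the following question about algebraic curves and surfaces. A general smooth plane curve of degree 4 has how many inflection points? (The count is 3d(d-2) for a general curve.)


For a general smooth plane curve C of degree d, the inflection points are
the intersection of C with its Hessian curve, which has degree 3(d-2).
By Bezout, the total intersection number is d * 3(d-2) = 4 * 6 = 24.
For a general curve every flex is ordinary, so each contributes
multiplicity 1 to C·Hess(C), and the number of distinct inflection
points is 3d(d-2).
Inflection points = 3*4*(4-2) = 3*4*2 = 24

24


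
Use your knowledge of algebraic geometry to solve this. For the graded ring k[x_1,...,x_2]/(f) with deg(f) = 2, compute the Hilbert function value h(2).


For R = k[x_1,...,x_n]/(f) with f homogeneous of degree e:
The Hilbert series is (1 - t^e)/(1 - t)^n.
So h(d) = C(d+n-1, n-1) - C(d-e+n-1, n-1) for d >= e.
With n=2, e=2, d=2:
C(2+2-1, 2-1) = C(3, 1) = 3
C(2-2+2-1, 2-1) = C(1, 1) = 1
h(2) = 3 - 1 = 2

2


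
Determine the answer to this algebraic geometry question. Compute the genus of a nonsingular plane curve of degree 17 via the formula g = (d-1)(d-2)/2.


Using the genus formula for smooth plane curves:
g = (d-1)(d-2)/2
g = (17-1)(17-2)/2
g = 16*15/2
g = 240/2 = 120

120


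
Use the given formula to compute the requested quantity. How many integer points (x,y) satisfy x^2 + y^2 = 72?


Systematically check integer values of x where x^2 <= 72.
For each valid x, check if 72 - x^2 is a perfect square.
x=6: 72 - 36 = 36, sqrt = 6 (valid)
Total integer solutions found: 4

4


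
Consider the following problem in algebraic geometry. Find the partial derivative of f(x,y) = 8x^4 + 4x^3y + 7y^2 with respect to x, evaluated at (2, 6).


df/dx = 4*8*x^3 + 3*4*x^2*y
At (2,6): 4*8*2^3 + 3*4*2^2*6
= 256 + 288
= 544

544


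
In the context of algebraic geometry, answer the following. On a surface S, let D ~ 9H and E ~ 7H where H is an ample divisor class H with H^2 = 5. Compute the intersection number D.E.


Using bilinearity of the intersection pairing on a surface S:
(aH).(bH) = ab * (H.H)
We have H^2 = 5.
D.E = (9H).(7H) = 9*7*5
= 63*5
= 315

315


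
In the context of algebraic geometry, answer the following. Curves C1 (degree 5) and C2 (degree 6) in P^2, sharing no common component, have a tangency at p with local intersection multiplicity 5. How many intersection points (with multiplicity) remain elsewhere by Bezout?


By Bezout's theorem, the total intersection number is d1 * d2.
Total = 5 * 6 = 30
Intersection multiplicity at p = 5
Remaining intersections = 30 - 5 = 25

25


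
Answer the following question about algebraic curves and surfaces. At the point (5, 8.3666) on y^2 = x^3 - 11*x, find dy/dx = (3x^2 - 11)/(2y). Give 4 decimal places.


Using implicit differentiation of y^2 = x^3 - 11*x:
2y * dy/dx = 3x^2 - 11
dy/dx = (3x^2 - 11)/(2y)
Numerator: 3*5^2 - 11 = 64
Denominator: 2*8.3666 = 16.7332
dy/dx = 64/16.7332 = 3.8247

3.8247


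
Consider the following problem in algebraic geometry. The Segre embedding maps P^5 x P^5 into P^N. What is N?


The Segre embedding maps P^m x P^n into P^N via
all products of coordinates from each factor.
N = (m+1)(n+1) - 1
N = (5+1)(5+1) - 1
N = 6*6 - 1
N = 36 - 1 = 35

35


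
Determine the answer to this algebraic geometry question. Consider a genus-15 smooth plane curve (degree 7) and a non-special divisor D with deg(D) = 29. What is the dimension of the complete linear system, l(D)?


First, compute the genus of a smooth plane curve of degree 7:
g = (d-1)(d-2)/2 = (7-1)(7-2)/2 = 15
For a non-special divisor D (i.e., h^1(D) = 0), Riemann-Roch gives:
l(D) = deg(D) - g + 1
Since deg(D) = 29 >= 2g - 1 = 29, D is non-special.
l(D) = 29 - 15 + 1 = 15

15


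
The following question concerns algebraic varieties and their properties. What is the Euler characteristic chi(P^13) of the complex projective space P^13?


The complex projective space P^13 has one cell in each even real dimension 0, 2, ..., 26.
The cohomology groups are H^{2k}(P^13) = Z for k = 0,...,13, and 0 otherwise.
Euler characteristic = sum of Betti numbers = 1 per even-dimensional cohomology group.
chi(P^13) = 13 + 1 = 14

14


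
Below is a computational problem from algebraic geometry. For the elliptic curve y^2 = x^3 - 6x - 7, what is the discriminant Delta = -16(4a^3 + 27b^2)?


Compute each component:
4a^3 = 4*(-6)^3 = 4*(-216) = -864
27b^2 = 27*(-7)^2 = 27*49 = 1323
4a^3 + 27b^2 = -864 + 1323 = 459
Delta = -16*459 = -7344

-7344


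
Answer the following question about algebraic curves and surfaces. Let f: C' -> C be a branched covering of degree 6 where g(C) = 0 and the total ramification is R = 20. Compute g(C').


Riemann-Hurwitz formula: 2g' - 2 = d(2g - 2) + R
Given: d = 6, g = 0, R = 20
2g' - 2 = 6*(2*0 - 2) + 20
2g' - 2 = 6*(-2) + 20
2g' - 2 = -12 + 20 = 8
2g' = 10
g' = 5

5


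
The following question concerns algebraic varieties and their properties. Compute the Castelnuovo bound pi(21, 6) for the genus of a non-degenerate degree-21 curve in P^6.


Castelnuovo's bound: write d - 1 = m(r-1) + epsilon with 0 <= epsilon < r-1.
d - 1 = 21 - 1 = 20
r - 1 = 6 - 1 = 5
20 = 4*5 + 0, so m = 4, epsilon = 0
pi(d, r) = m(m-1)(r-1)/2 + m*epsilon
= 4*3*5/2 + 4*0
= 60/2 + 0
= 30 + 0 = 30

30


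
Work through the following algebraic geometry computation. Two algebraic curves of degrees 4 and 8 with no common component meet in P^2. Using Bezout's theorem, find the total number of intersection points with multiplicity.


Bezout's theorem states the intersection count equals the product of degrees.
Intersection count = 4 * 8 = 32

32


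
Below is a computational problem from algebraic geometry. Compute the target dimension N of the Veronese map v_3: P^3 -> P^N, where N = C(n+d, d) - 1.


The Veronese embedding v_d: P^n -> P^N maps each point to all
degree-d monomials in n+1 homogeneous coordinates.
N = C(n+d, d) - 1
N = C(3+3, 3) - 1
N = C(6, 3) - 1
C(6, 3) = 20
N = 20 - 1 = 19

19


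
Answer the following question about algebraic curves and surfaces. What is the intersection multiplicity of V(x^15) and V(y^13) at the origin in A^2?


The intersection multiplicity of V(x^a) and V(y^b) at the origin is:
I(O; V(x^15), V(y^13)) = dim_k(k[x,y]/(x^15, y^13))
A basis for k[x,y]/(x^15, y^13) is the set of monomials x^i * y^j
where 0 <= i < 15 and 0 <= j < 13.
The number of such monomials is 15 * 13 = 195

195


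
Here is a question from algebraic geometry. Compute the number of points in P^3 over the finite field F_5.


P^3(F_5) has (q^(n+1) - 1)/(q - 1) points.
= 5^3 + 5^2 + 5^1 + 5^0
= 125 + 25 + 5 + 1
= 156

156


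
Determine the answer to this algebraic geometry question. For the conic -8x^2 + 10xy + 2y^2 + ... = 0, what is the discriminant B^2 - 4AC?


The discriminant of a conic Ax^2 + Bxy + Cy^2 + ... = 0 is B^2 - 4AC.
B^2 = 10^2 = 100
4AC = 4*(-8)*2 = -64
Discriminant = 100 + 64 = 164

164


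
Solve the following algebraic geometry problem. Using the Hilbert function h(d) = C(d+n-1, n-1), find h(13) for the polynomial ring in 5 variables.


The Hilbert function for the polynomial ring in 5 variables is:
h(d) = C(d+n-1, n-1)
h(13) = C(13+5-1, 5-1) = C(17, 4)
= 17! / (4! * 13!)
= 2380

2380


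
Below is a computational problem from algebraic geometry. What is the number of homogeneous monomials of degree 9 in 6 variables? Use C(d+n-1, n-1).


The number of degree-9 monomials in 6 variables is C(d+n-1, n-1).
= C(9+6-1, 6-1) = C(14, 5)
= 2002

2002


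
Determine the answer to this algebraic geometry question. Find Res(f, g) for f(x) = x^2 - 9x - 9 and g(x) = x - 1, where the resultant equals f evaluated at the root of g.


For Res(f, x - c), we evaluate f at x = c.
f(1) = 1^2 - 9*1 - 9
= 1 - 9 - 9
= -8 - 9 = -17
Res(f, g) = -17

-17


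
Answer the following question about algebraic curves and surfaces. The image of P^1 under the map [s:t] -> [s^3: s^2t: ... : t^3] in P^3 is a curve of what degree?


The rational normal curve in P^3 is the image of P^1 under the 3-uple Veronese.
A general hyperplane in P^3 pulls back to a degree-3 form on P^1, which has 3 zeros,
so the curve meets a general hyperplane in 3 points. Degree = 3.

3


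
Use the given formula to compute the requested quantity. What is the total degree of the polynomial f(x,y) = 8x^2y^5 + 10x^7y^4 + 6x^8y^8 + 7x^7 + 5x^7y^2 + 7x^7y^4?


Examine each term for its total degree (sum of exponents).
  Term '8x^2y^5' has total degree 2+5 = 7.
  Term '10x^7y^4' has total degree 7+4 = 11.
  Term '6x^8y^8' has total degree 8+8 = 16.
  Term '7x^7' has total degree 7+0 = 7.
  Term '5x^7y^2' has total degree 7+2 = 9.
  Term '7x^7y^4' has total degree 7+4 = 11.
The maximum total degree among all terms is 16.

16


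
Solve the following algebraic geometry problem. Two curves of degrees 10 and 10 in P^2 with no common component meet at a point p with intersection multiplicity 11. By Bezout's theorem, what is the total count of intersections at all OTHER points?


By Bezout's theorem, the total intersection number is d1 * d2.
Total = 10 * 10 = 100
Intersection multiplicity at p = 11
Remaining intersections = 100 - 11 = 89

89


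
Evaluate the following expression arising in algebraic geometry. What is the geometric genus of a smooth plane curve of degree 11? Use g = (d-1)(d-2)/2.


Using the genus formula for smooth plane curves:
g = (d-1)(d-2)/2
g = (11-1)(11-2)/2
g = 10*9/2
g = 90/2 = 45

45


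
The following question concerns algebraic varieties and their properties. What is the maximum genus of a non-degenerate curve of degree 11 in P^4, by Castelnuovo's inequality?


Castelnuovo's bound: write d - 1 = m(r-1) + epsilon with 0 <= epsilon < r-1.
d - 1 = 11 - 1 = 10
r - 1 = 4 - 1 = 3
10 = 3*3 + 1, so m = 3, epsilon = 1
pi(d, r) = m(m-1)(r-1)/2 + m*epsilon
= 3*2*3/2 + 3*1
= 18/2 + 3
= 9 + 3 = 12

12


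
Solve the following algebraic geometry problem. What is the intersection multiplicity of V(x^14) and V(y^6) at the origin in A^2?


The intersection multiplicity of V(x^a) and V(y^b) at the origin is:
I(O; V(x^14), V(y^6)) = dim_k(k[x,y]/(x^14, y^6))
A basis for k[x,y]/(x^14, y^6) is the set of monomials x^i * y^j
where 0 <= i < 14 and 0 <= j < 6.
The number of such monomials is 14 * 6 = 84

84


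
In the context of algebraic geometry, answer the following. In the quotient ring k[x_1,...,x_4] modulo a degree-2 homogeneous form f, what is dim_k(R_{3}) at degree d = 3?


For R = k[x_1,...,x_n]/(f) with f homogeneous of degree e:
The Hilbert series is (1 - t^e)/(1 - t)^n.
So h(d) = C(d+n-1, n-1) - C(d-e+n-1, n-1) for d >= e.
With n=4, e=2, d=3:
C(3+4-1, 4-1) = C(6, 3) = 20
C(3-2+4-1, 4-1) = C(4, 3) = 4
h(3) = 20 - 4 = 16

16


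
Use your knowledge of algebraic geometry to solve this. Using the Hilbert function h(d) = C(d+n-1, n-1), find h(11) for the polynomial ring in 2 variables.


The Hilbert function for the polynomial ring in 2 variables is:
h(d) = C(d+n-1, n-1)
h(11) = C(11+2-1, 2-1) = C(12, 1)
= 12! / (1! * 11!)
= 12

12


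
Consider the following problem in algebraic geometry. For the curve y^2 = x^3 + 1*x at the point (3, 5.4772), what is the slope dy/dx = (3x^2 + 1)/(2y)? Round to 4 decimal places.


Using implicit differentiation of y^2 = x^3 + 1*x:
2y * dy/dx = 3x^2 + 1
dy/dx = (3x^2 + 1)/(2y)
Numerator: 3*3^2 + 1 = 28
Denominator: 2*5.4772 = 10.9544
dy/dx = 28/10.9544 = 2.5561

2.5561


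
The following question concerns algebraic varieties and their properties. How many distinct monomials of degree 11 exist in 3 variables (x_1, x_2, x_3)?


The number of degree-11 monomials in 3 variables is C(d+n-1, n-1).
= C(11+3-1, 3-1) = C(13, 2)
= 78

78


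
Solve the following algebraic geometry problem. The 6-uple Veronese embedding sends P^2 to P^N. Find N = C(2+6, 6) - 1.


The Veronese embedding v_d: P^n -> P^N maps each point to all
degree-d monomials in n+1 homogeneous coordinates.
N = C(n+d, d) - 1
N = C(2+6, 6) - 1
N = C(8, 6) - 1
C(8, 6) = 28
N = 28 - 1 = 27

27


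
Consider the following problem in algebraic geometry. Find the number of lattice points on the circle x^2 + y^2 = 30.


Systematically check integer values of x where x^2 <= 30.
For each valid x, check if 30 - x^2 is a perfect square.
Total integer solutions found: 0

0


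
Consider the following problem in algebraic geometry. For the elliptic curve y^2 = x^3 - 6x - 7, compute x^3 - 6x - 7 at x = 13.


Compute x^3 - 6x - 7 at x = 13:
x^3 = 13^3 = 2197
(-6)*x = (-6)*13 = -78
Sum: 2197 - 78 - 7 = 2112

2112


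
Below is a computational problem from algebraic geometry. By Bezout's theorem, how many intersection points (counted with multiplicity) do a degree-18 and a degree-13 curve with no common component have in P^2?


Bezout's theorem states the intersection count equals the product of degrees.
Intersection count = 18 * 13 = 234

234


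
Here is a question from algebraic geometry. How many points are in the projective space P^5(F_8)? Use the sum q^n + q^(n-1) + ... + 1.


P^5(F_8) has (q^(n+1) - 1)/(q - 1) points.
= 8^5 + 8^4 + 8^3 + 8^2 + 8^1 + 8^0
= 32768 + 4096 + 512 + 64 + 8 + 1
= 37449

37449


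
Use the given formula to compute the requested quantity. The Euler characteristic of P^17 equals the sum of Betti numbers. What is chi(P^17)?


The complex projective space P^17 has one cell in each even real dimension 0, 2, ..., 34.
The cohomology groups are H^{2k}(P^17) = Z for k = 0,...,17, and 0 otherwise.
Euler characteristic = sum of Betti numbers = 1 per even-dimensional cohomology group.
chi(P^17) = 17 + 1 = 18

18


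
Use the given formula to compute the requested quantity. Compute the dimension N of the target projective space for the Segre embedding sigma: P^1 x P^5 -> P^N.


The Segre embedding maps P^m x P^n into P^N via
all products of coordinates from each factor.
N = (m+1)(n+1) - 1
N = (1+1)(5+1) - 1
N = 2*6 - 1
N = 12 - 1 = 11

11


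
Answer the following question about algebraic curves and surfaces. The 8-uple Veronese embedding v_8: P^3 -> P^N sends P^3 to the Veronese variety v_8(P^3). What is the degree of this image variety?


The Veronese variety v_8(P^3) has degree d^r.
d^r = 8^3 = 512

512


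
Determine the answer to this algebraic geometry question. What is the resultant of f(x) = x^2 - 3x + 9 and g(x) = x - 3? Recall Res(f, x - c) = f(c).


For Res(f, x - c), we evaluate f at x = c.
f(3) = 3^2 - 3*3 + 9
= 9 - 9 + 9
= 0 + 9 = 9
Res(f, g) = 9

9


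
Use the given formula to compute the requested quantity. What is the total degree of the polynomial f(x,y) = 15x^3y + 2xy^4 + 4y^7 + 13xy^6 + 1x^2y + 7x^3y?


Examine each term for its total degree (sum of exponents).
  Term '15x^3y' has total degree 3+1 = 4.
  Term '2xy^4' has total degree 1+4 = 5.
  Term '4y^7' has total degree 0+7 = 7.
  Term '13xy^6' has total degree 1+6 = 7.
  Term '1x^2y' has total degree 2+1 = 3.
  Term '7x^3y' has total degree 3+1 = 4.
The maximum total degree among all terms is 7.

7


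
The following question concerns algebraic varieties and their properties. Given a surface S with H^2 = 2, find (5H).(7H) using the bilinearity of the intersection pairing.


Using bilinearity of the intersection pairing on a surface S:
(aH).(bH) = ab * (H.H)
We have H^2 = 2.
D.E = (5H).(7H) = 5*7*2
= 35*2
= 70

70


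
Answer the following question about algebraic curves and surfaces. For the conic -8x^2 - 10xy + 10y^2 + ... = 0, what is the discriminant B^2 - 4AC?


The discriminant of a conic Ax^2 + Bxy + Cy^2 + ... = 0 is B^2 - 4AC.
B^2 = (-10)^2 = 100
4AC = 4*(-8)*10 = -320
Discriminant = 100 + 320 = 420

420


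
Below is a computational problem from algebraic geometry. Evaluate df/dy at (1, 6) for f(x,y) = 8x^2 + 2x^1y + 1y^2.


df/dy = 2*x^1 + 2*1*y^1
At (1,6): 2*1^1 + 2*1*6^1
= 2 + 12
= 14

14


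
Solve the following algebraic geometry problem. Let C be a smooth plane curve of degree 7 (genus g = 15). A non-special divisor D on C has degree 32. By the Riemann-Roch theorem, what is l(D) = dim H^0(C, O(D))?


First, compute the genus of a smooth plane curve of degree 7:
g = (d-1)(d-2)/2 = (7-1)(7-2)/2 = 15
For a non-special divisor D (i.e., h^1(D) = 0), Riemann-Roch gives:
l(D) = deg(D) - g + 1
Since deg(D) = 32 >= 2g - 1 = 29, D is non-special.
l(D) = 32 - 15 + 1 = 18

18


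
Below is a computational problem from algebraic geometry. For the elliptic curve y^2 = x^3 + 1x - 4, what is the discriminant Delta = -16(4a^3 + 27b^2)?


Compute each component:
4a^3 = 4*1^3 = 4*1 = 4
27b^2 = 27*(-4)^2 = 27*16 = 432
4a^3 + 27b^2 = 4 + 432 = 436
Delta = -16*436 = -6976

-6976


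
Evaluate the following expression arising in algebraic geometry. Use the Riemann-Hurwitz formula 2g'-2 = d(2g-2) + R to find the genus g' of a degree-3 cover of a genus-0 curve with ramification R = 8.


Riemann-Hurwitz formula: 2g' - 2 = d(2g - 2) + R
Given: d = 3, g = 0, R = 8
2g' - 2 = 3*(2*0 - 2) + 8
2g' - 2 = 3*(-2) + 8
2g' - 2 = -6 + 8 = 2
2g' = 4
g' = 2

2


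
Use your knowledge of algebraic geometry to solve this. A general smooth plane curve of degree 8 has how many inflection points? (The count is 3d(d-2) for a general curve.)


For a general smooth plane curve C of degree d, the inflection points are
the intersection of C with its Hessian curve, which has degree 3(d-2).
By Bezout, the total intersection number is d * 3(d-2) = 8 * 18 = 144.
For a general curve every flex is ordinary, so each contributes
multiplicity 1 to C·Hess(C), and the number of distinct inflection
points is 3d(d-2).
Inflection points = 3*8*(8-2) = 3*8*6 = 144

144


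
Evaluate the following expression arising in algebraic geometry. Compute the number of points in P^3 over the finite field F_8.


P^3(F_8) has (q^(n+1) - 1)/(q - 1) points.
= 8^3 + 8^2 + 8^1 + 8^0
= 512 + 64 + 8 + 1
= 585

585


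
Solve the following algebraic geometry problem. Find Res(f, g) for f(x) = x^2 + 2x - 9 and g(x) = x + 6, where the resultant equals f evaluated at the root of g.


For Res(f, x - c), we evaluate f at x = c.
f(-6) = (-6)^2 + 2*(-6) - 9
= 36 - 12 - 9
= 24 - 9 = 15
Res(f, g) = 15

15


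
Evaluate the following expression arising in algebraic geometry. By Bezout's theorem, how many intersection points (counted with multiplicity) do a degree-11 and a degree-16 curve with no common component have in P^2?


Bezout's theorem states the intersection count equals the product of degrees.
Intersection count = 11 * 16 = 176

176


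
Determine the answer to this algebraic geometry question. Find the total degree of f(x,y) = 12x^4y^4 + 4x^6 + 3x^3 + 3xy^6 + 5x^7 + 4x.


Examine each term for its total degree (sum of exponents).
  Term '12x^4y^4' has total degree 4+4 = 8.
  Term '4x^6' has total degree 6+0 = 6.
  Term '3x^3' has total degree 3+0 = 3.
  Term '3xy^6' has total degree 1+6 = 7.
  Term '5x^7' has total degree 7+0 = 7.
  Term '4x' has total degree 1+0 = 1.
The maximum total degree among all terms is 8.

8


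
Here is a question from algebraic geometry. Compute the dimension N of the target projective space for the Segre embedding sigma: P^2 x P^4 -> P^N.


The Segre embedding maps P^m x P^n into P^N via
all products of coordinates from each factor.
N = (m+1)(n+1) - 1
N = (2+1)(4+1) - 1
N = 3*5 - 1
N = 15 - 1 = 14

14


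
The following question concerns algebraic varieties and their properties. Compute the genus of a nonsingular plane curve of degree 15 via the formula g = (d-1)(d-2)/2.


Using the genus formula for smooth plane curves:
g = (d-1)(d-2)/2
g = (15-1)(15-2)/2
g = 14*13/2
g = 182/2 = 91

91


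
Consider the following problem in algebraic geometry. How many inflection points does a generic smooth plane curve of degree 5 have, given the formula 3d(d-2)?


For a general smooth plane curve C of degree d, the inflection points are
the intersection of C with its Hessian curve, which has degree 3(d-2).
By Bezout, the total intersection number is d * 3(d-2) = 5 * 9 = 45.
For a general curve every flex is ordinary, so each contributes
multiplicity 1 to C·Hess(C), and the number of distinct inflection
points is 3d(d-2).
Inflection points = 3*5*(5-2) = 3*5*3 = 45

45


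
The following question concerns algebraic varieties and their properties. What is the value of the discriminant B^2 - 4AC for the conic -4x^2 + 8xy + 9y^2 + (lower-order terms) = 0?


The discriminant of a conic Ax^2 + Bxy + Cy^2 + ... = 0 is B^2 - 4AC.
B^2 = 8^2 = 64
4AC = 4*(-4)*9 = -144
Discriminant = 64 + 144 = 208

208


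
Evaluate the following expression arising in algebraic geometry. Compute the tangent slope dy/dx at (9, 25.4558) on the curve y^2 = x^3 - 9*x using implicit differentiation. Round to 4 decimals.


Using implicit differentiation of y^2 = x^3 - 9*x:
2y * dy/dx = 3x^2 - 9
dy/dx = (3x^2 - 9)/(2y)
Numerator: 3*9^2 - 9 = 234
Denominator: 2*25.4558 = 50.9116
dy/dx = 234/50.9116 = 4.5962

4.5962


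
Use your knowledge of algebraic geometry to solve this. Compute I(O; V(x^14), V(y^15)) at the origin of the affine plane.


The intersection multiplicity of V(x^a) and V(y^b) at the origin is:
I(O; V(x^14), V(y^15)) = dim_k(k[x,y]/(x^14, y^15))
A basis for k[x,y]/(x^14, y^15) is the set of monomials x^i * y^j
where 0 <= i < 14 and 0 <= j < 15.
The number of such monomials is 14 * 15 = 210

210


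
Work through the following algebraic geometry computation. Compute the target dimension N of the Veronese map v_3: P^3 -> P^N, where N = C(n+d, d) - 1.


The Veronese embedding v_d: P^n -> P^N maps each point to all
degree-d monomials in n+1 homogeneous coordinates.
N = C(n+d, d) - 1
N = C(3+3, 3) - 1
N = C(6, 3) - 1
C(6, 3) = 20
N = 20 - 1 = 19

19


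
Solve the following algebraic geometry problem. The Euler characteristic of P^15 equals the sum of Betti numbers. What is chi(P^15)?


The complex projective space P^15 has one cell in each even real dimension 0, 2, ..., 30.
The cohomology groups are H^{2k}(P^15) = Z for k = 0,...,15, and 0 otherwise.
Euler characteristic = sum of Betti numbers = 1 per even-dimensional cohomology group.
chi(P^15) = 15 + 1 = 16

16


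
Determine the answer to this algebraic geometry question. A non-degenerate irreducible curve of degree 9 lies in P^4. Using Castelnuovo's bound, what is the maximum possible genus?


Castelnuovo's bound: write d - 1 = m(r-1) + epsilon with 0 <= epsilon < r-1.
d - 1 = 9 - 1 = 8
r - 1 = 4 - 1 = 3
8 = 2*3 + 2, so m = 2, epsilon = 2
pi(d, r) = m(m-1)(r-1)/2 + m*epsilon
= 2*1*3/2 + 2*2
= 6/2 + 4
= 3 + 4 = 7

7


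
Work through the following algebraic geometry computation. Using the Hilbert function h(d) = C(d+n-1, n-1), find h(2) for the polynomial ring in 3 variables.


The Hilbert function for the polynomial ring in 3 variables is:
h(d) = C(d+n-1, n-1)
h(2) = C(2+3-1, 3-1) = C(4, 2)
= 4! / (2! * 2!)
= 6

6


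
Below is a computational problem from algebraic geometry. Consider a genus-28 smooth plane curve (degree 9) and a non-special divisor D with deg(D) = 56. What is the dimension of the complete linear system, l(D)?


First, compute the genus of a smooth plane curve of degree 9:
g = (d-1)(d-2)/2 = (9-1)(9-2)/2 = 28
For a non-special divisor D (i.e., h^1(D) = 0), Riemann-Roch gives:
l(D) = deg(D) - g + 1
Since deg(D) = 56 >= 2g - 1 = 55, D is non-special.
l(D) = 56 - 28 + 1 = 29

29


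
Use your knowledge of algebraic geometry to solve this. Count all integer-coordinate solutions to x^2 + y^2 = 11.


Systematically check integer values of x where x^2 <= 11.
For each valid x, check if 11 - x^2 is a perfect square.
Total integer solutions found: 0

0


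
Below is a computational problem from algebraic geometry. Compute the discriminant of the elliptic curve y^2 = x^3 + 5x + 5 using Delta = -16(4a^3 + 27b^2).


Compute each component:
4a^3 = 4*5^3 = 4*125 = 500
27b^2 = 27*5^2 = 27*25 = 675
4a^3 + 27b^2 = 500 + 675 = 1175
Delta = -16*1175 = -18800

-18800


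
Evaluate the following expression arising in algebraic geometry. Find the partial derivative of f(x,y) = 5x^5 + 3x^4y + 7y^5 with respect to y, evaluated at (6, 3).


df/dy = 3*x^4 + 5*7*y^4
At (6,3): 3*6^4 + 5*7*3^4
= 3888 + 2835
= 6723

6723


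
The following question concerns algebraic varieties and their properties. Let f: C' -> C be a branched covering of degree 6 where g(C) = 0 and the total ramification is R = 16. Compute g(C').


Riemann-Hurwitz formula: 2g' - 2 = d(2g - 2) + R
Given: d = 6, g = 0, R = 16
2g' - 2 = 6*(2*0 - 2) + 16
2g' - 2 = 6*(-2) + 16
2g' - 2 = -12 + 16 = 4
2g' = 6
g' = 3

3


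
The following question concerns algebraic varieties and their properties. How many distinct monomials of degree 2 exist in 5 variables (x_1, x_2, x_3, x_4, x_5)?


The number of degree-2 monomials in 5 variables is C(d+n-1, n-1).
= C(2+5-1, 5-1) = C(6, 4)
= 15

15


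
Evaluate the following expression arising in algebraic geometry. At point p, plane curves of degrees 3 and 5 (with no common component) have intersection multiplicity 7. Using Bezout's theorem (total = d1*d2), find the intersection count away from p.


By Bezout's theorem, the total intersection number is d1 * d2.
Total = 3 * 5 = 15
Intersection multiplicity at p = 7
Remaining intersections = 15 - 7 = 8

8


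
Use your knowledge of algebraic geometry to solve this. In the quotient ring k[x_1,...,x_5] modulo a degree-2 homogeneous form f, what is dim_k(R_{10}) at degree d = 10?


For R = k[x_1,...,x_n]/(f) with f homogeneous of degree e:
The Hilbert series is (1 - t^e)/(1 - t)^n.
So h(d) = C(d+n-1, n-1) - C(d-e+n-1, n-1) for d >= e.
With n=5, e=2, d=10:
C(10+5-1, 5-1) = C(14, 4) = 1001
C(10-2+5-1, 5-1) = C(12, 4) = 495
h(10) = 1001 - 495 = 506

506


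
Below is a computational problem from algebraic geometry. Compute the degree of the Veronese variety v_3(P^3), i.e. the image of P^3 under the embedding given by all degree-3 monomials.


The Veronese variety v_3(P^3) has degree d^r.
d^r = 3^3 = 27

27


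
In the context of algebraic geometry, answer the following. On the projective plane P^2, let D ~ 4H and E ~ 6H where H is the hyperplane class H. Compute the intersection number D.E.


Using bilinearity of the intersection pairing on the projective plane P^2:
(aH).(bH) = ab * (H.H)
We have H^2 = 1 (Bezout).
D.E = (4H).(6H) = 4*6*1
= 24*1
= 24

24


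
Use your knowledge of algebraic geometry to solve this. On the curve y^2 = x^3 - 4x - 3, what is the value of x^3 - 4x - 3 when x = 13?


Compute x^3 - 4x - 3 at x = 13:
x^3 = 13^3 = 2197
(-4)*x = (-4)*13 = -52
Sum: 2197 - 52 - 3 = 2142

2142


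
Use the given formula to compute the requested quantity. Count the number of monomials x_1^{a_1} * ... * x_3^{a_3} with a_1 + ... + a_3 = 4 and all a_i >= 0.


The number of degree-4 monomials in 3 variables is C(d+n-1, n-1).
= C(4+3-1, 3-1) = C(6, 2)
= 15

15


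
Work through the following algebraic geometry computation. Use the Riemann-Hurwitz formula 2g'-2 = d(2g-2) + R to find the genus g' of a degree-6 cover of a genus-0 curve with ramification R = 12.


Riemann-Hurwitz formula: 2g' - 2 = d(2g - 2) + R
Given: d = 6, g = 0, R = 12
2g' - 2 = 6*(2*0 - 2) + 12
2g' - 2 = 6*(-2) + 12
2g' - 2 = -12 + 12 = 0
2g' = 2
g' = 1

1
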